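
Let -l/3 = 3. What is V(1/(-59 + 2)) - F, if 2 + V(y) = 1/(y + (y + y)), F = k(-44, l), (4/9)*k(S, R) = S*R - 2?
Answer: -1815/2 ≈ -907.50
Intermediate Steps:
l = -9 (l = -3*3 = -9)
k(S, R) = -9/2 + 9*R*S/4 (k(S, R) = 9*(S*R - 2)/4 = 9*(R*S - 2)/4 = 9*(-2 + R*S)/4 = -9/2 + 9*R*S/4)
F = 1773/2 (F = -9/2 + (9/4)*(-9)*(-44) = -9/2 + 891 = 1773/2 ≈ 886.50)
V(y) = -2 + 1/(3*y) (V(y) = -2 + 1/(y + (y + y)) = -2 + 1/(y + 2*y) = -2 + 1/(3*y))
V(1/(-59 + 2)) - F = (-2 + 1/(3*(1/(-59 + 2)))) - 1*1773/2 = (-2 + 1/(3*(1/(-57)))) - 1773/2 = (-2 + 1/(3*(-1/57))) - 1773/2 = (-2 + (⅓)*(-57)) - 1773/2 = (-2 - 19) - 1773/2 = -21 - 1773/2 = -1815/2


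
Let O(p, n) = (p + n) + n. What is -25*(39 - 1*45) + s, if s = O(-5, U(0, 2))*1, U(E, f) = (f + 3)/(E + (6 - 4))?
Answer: 150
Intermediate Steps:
U(E, f) = (3 + f)/(2 + E) (U(E, f) = (3 + f)/(E + 2) = (3 + f)/(2 + E))
O(p, n) = p + 2*n (O(p, n) = (n + p) + n = p + 2*n)
s = 0 (s = (-5 + 2*((3 + 2)/(2 + 0)))*1 = (-5 + 2*(5/2))*1 = (-5 + 5)*1 = 0*1 = 0)
-25*(39 - 1*45) + s = -25*(39 - 1*45) + 0 = -25*(39 - 45) + 0 = -25*(-6) + 0 = 150 + 0 = 150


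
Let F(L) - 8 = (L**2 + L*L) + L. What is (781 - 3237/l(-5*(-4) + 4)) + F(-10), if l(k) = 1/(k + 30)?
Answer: -173819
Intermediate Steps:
F(L) = 8 + L + 2*L**2 (F(L) = 8 + ((L**2 + L*L) + L) = 8 + ((L**2 + L**2) + L) = 8 + (2*L**2 + L) = 8 + (L + 2*L**2) = 8 + L + 2*L**2)
l(k) = 1/(30 + k)
(781 - 3237/l(-5*(-4) + 4)) + F(-10) = (781 - (110058 + 64740)) + (8 - 10 + 2*(-10)**2) = (781 - 3237/(1/(30 + (20 + 4)))) + (8 - 10 + 2*100) = (781 - 3237/(1/(30 + 24))) + (8 - 10 + 200) = (781 - 3237/(1/54)) + 198 = (781 - 3237/1/54) + 198 = (781 - 3237*54) + 198 = (781 - 174798) + 198 = -174017 + 198 = -173819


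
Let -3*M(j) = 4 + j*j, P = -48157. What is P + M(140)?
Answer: -164075/3 ≈ -54692.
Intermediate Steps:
M(j) = -4/3 - j²/3 (M(j) = -(4 + j*j)/3 = -(4 + j²)/3 = -4/3 - j²/3)
P + M(140) = -48157 + (-4/3 - ⅓*140²) = -48157 + (-4/3 - ⅓*19600) = -48157 + (-4/3 - 19600/3) = -48157 - 19604/3 = -164075/3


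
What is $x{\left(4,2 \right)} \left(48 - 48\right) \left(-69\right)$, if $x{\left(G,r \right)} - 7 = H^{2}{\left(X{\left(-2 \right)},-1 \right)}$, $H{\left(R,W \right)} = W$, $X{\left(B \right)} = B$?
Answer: $0$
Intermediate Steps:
$x{\left(G,r \right)} = 8$ ($x{\left(G,r \right)} = 7 + \left(-1\right)^{2} = 7 + 1 = 8$)
$x{\left(4,2 \right)} \left(48 - 48\right) \left(-69\right) = 8 \left(48 - 48\right) \left(-69\right) = 8 \cdot 0 \left(-69\right) = 0 \left(-69\right) = 0$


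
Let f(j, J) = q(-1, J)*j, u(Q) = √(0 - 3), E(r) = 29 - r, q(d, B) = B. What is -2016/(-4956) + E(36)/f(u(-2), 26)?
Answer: 24/59 + 7*I*√3/78 ≈ 0.40678 + 0.15544*I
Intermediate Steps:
u(Q) = I*√3 (u(Q) = √(-3) = I*√3)
f(j, J) = J*j
-2016/(-4956) + E(36)/f(u(-2), 26) = -2016/(-4956) + (29 - 1*36)/((26*(I*√3))) = -2016*(-1/4956) + (29 - 36)/((26*I*√3)) = 24/59 - (-7)*I*√3/78 = 24/59 + 7*I*√3/78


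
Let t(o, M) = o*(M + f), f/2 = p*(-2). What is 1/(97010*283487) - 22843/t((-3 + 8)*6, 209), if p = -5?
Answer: -31410351520277/9446618874345 ≈ -3.3250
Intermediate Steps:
f = 20 (f = 2*(-5*(-2)) = 2*10 = 20)
t(o, M) = o*(20 + M) (t(o, M) = o*(M + 20) = o*(20 + M))
1/(97010*283487) - 22843/t((-3 + 8)*6, 209) = 1/(97010*283487) - 22843*1/(6*(-3 + 8)*(20 + 209)) = (1/97010)*(1/283487) - 22843/((5*6)*229) = 1/27501073870 - 22843/(30*229) = 1/27501073870 - 22843/6870 = -31410351520277/9446618874345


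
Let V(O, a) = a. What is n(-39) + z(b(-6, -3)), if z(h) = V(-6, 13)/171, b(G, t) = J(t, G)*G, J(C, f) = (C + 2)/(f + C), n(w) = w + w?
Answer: -13325/171 ≈ -77.924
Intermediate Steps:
n(w) = 2*w
J(C, f) = (2 + C)/(C + f)
b(G, t) = G*(2 + t)/(G + t) (b(G, t) = ((2 + t)/(t + G))*G = ((2 + t)/(G + t))*G = G*(2 + t)/(G + t))
z(h) = 13/171
n(-39) + z(b(-6, -3)) = 2*(-39) + 13/171 = -78 + 13/171 = -13325/171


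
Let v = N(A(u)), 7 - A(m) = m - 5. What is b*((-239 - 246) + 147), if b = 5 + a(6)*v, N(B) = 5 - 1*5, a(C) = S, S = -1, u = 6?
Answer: -1690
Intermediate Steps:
a(C) = -1
A(m) = 12 - m (A(m) = 7 - (m - 5) = 7 - (-5 + m) = 7 + (5 - m) = 12 - m)
N(B) = 0 (N(B) = 5 - 5 = 0)
v = 0
b = 5 (b = 5 - 1*0 = 5 + 0 = 5)
b*((-239 - 246) + 147) = 5*((-239 - 246) + 147) = 5*(-485 + 147) = 5*(-338) = -1690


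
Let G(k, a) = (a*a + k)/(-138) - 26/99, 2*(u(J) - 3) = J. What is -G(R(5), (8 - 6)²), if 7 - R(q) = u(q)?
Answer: 3547/9108 ≈ 0.38944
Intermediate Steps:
u(J) = 3 + J/2
R(q) = 4 - q/2 (R(q) = 7 - (3 + q/2) = 7 + (-3 - q/2) = 4 - q/2)
G(k, a) = -26/99 - k/138 - a²/138 (G(k, a) = (a² + k)*(-1/138) - 26*1/99 = (k + a²)*(-1/138) - 26/99 = (-k/138 - a²/138) - 26/99 = -26/99 - k/138 - a²/138)
-G(R(5), (8 - 6)²) = -(-26/99 - (4 - ½*5)/138 - (8 - 6)⁴/138) = -(-26/99 - (4 - 5/2)/138 - (2²)²/138) = -(-26/99 - 1/138*3/2 - 1/138*4²) = -(-26/99 - 1/92 - 1/138*16) = -(-26/99 - 1/92 - 8/69) = -1*(-3547/9108) = 3547/9108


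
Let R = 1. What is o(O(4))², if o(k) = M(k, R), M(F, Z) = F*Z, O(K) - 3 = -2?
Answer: 1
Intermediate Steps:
O(K) = 1 (O(K) = 3 - 2 = 1)
o(k) = k (o(k) = k*1 = k)
o(O(4))² = 1² = 1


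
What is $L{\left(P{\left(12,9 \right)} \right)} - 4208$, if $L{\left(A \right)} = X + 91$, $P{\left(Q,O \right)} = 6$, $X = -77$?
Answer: $-4194$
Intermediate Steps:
$L{\left(A \right)} = 14$ ($L{\left(A \right)} = -77 + 91 = 14$)
$L{\left(P{\left(12,9 \right)} \right)} - 4208 = 14 - 4208 = -4194$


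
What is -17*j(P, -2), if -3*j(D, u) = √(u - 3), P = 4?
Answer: 17*I*√5/3 ≈ 12.671*I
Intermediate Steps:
j(D, u) = -√(-3 + u)/3 (j(D, u) = -√(u - 3)/3 = -√(-3 + u)/3)
-17*j(P, -2) = -(-17)*√(-3 - 2)/3 = -(-17)*√(-5)/3 = -(-17)*I*√5/3 = 17*I*√5/3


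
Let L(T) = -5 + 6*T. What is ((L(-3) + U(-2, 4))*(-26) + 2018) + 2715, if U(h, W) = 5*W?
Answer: 4811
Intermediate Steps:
((L(-3) + U(-2, 4))*(-26) + 2018) + 2715 = (((-5 + 6*(-3)) + 5*4)*(-26) + 2018) + 2715 = (((-5 - 18) + 20)*(-26) + 2018) + 2715 = ((-23 + 20)*(-26) + 2018) + 2715 = (-3*(-26) + 2018) + 2715 = (78 + 2018) + 2715 = 2096 + 2715 = 4811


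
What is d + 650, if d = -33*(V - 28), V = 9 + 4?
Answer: 1145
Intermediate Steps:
V = 13
d = 495 (d = -33*(13 - 28) = -33*(-15) = 495)
d + 650 = 495 + 650 = 1145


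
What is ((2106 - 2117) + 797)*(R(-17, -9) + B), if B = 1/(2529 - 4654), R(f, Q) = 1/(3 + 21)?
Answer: 275231/8500 ≈ 32.380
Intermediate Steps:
R(f, Q) = 1/24
B = -1/2125 (B = 1/(-2125) = -1/2125 ≈ -0.00047059)
((2106 - 2117) + 797)*(R(-17, -9) + B) = ((2106 - 2117) + 797)*(1/24 - 1/2125) = (-11 + 797)*(2101/51000) = 786*(2101/51000) = 275231/8500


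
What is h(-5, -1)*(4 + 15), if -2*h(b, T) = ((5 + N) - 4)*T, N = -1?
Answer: 0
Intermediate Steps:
h(b, T) = 0 (h(b, T) = -((5 - 1) - 4)*T/2 = -(4 - 4)*T/2 = -0*T = -½*0 = 0)
h(-5, -1)*(4 + 15) = 0*(4 + 15) = 0*19 = 0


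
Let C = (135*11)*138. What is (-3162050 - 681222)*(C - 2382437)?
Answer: 8368751682904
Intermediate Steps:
C = 204930 (C = 1485*138 = 204930)
(-3162050 - 681222)*(C - 2382437) = (-3162050 - 681222)*(204930 - 2382437) = -3843272*(-2177507) = 8368751682904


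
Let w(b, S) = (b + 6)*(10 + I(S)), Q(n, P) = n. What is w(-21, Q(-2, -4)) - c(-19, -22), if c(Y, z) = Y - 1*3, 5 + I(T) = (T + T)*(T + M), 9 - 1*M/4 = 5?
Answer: 787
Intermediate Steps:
M = 16 (M = 36 - 4*5 = 36 - 20 = 16)
I(T) = -5 + 2*T*(16 + T) (I(T) = -5 + (T + T)*(T + 16) = -5 + (2*T)*(16 + T) = -5 + 2*T*(16 + T))
c(Y, z) = -3 + Y (c(Y, z) = Y - 3 = -3 + Y)
w(b, S) = (6 + b)*(5 + 2*S**2 + 32*S) (w(b, S) = (b + 6)*(10 + (-5 + 2*S**2 + 32*S)) = (6 + b)*(5 + 2*S**2 + 32*S))
w(-21, Q(-2, -4)) - c(-19, -22) = (30 + 10*(-21) + 12*(-2)**2 + 192*(-2) - 21*(-5 + 2*(-2)**2 + 32*(-2))) - (-3 - 19) = (30 - 210 + 12*4 - 384 - 21*(-5 + 2*4 - 64)) - 1*(-22) = (30 - 210 + 48 - 384 - 21*(-5 + 8 - 64)) + 22 = (30 - 210 + 48 - 384 - 21*(-61)) + 22 = (30 - 210 + 48 - 384 + 1281) + 22 = 765 + 22 = 787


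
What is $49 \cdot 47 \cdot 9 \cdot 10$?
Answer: $207270$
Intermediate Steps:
$49 \cdot 47 \cdot 9 \cdot 10 = 2303 \cdot 90 = 207270$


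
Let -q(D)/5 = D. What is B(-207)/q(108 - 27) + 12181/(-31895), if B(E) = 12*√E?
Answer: -12181/31895 - 4*I*√23/45 ≈ -0.38191 - 0.4263*I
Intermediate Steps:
q(D) = -5*D
B(-207)/q(108 - 27) + 12181/(-31895) = (12*√(-207))/((-5*(108 - 27))) + 12181/(-31895) = (12*(3*I*√23))/((-5*81)) + 12181*(-1/31895) = (36*I*√23)/(-405) - 12181/31895 = (36*I*√23)*(-1/405) - 12181/31895 = -4*I*√23/45 - 12181/31895 = -12181/31895 - 4*I*√23/45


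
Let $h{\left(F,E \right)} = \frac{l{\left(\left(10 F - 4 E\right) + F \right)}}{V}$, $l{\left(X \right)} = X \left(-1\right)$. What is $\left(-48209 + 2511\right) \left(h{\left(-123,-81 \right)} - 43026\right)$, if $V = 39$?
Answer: $\frac{25544953510}{13} \approx 1.965 \cdot 10^{9}$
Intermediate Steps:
$l{\left(X \right)} = - X$
$h{\left(F,E \right)} = - \frac{11 F}{39} + \frac{4 E}{39}$ ($h{\left(F,E \right)} = \frac{\left(-1\right) \left(\left(10 F - 4 E\right) + F\right)}{39} = - (\left(- 4 E + 10 F\right) + F) \frac{1}{39} = - (- 4 E + 11 F) \frac{1}{39} = \left(- 11 F + 4 E\right) \frac{1}{39} = - \frac{11 F}{39} + \frac{4 E}{39}$)
$\left(-48209 + 2511\right) \left(h{\left(-123,-81 \right)} - 43026\right) = \left(-48209 + 2511\right) \left(\left(\left(- \frac{11}{39}\right) \left(-123\right) + \frac{4}{39} \left(-81\right)\right) - 43026\right) = - 45698 \left(\left(\frac{451}{13} - \frac{108}{13}\right) - 43026\right) = - 45698 \left(\frac{343}{13} - 43026\right) = \left(-45698\right) \left(- \frac{558995}{13}\right) = \frac{25544953510}{13}$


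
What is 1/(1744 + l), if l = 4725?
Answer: 1/6469 ≈ 0.00015458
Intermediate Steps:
1/(1744 + l) = 1/(1744 + 4725) = 1/6469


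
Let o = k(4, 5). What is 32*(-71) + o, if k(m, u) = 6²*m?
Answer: -2128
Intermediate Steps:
k(m, u) = 36*m
o = 144 (o = 36*4 = 144)
32*(-71) + o = 32*(-71) + 144 = -2272 + 144 = -2128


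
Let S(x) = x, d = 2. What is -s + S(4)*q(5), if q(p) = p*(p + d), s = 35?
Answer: 105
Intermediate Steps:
q(p) = p*(2 + p) (q(p) = p*(p + 2) = p*(2 + p))
-s + S(4)*q(5) = -1*35 + 4*(5*(2 + 5)) = -35 + 4*(5*7) = -35 + 4*35 = -35 + 140 = 105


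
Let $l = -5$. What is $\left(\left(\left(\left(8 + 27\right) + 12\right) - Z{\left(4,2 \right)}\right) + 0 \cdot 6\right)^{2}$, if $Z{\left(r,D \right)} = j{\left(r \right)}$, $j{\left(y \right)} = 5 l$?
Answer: $5184$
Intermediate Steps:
$j{\left(y \right)} = -25$ ($j{\left(y \right)} = 5 \left(-5\right) = -25$)
$Z{\left(r,D \right)} = -25$
$\left(\left(\left(\left(8 + 27\right) + 12\right) - Z{\left(4,2 \right)}\right) + 0 \cdot 6\right)^{2} = \left(\left(\left(\left(8 + 27\right) + 12\right) - -25\right) + 0 \cdot 6\right)^{2} = \left(\left(\left(35 + 12\right) + 25\right) + 0\right)^{2} = \left(\left(47 + 25\right) + 0\right)^{2} = \left(72 + 0\right)^{2} = 72^{2} = 5184$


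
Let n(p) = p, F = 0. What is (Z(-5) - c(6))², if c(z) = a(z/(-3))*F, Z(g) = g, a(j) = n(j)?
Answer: 25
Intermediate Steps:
a(j) = j
c(z) = 0 (c(z) = (z/(-3))*0 = (z*(-⅓))*0 = -z/3*0 = 0)
(Z(-5) - c(6))² = (-5 - 1*0)² = (-5 + 0)² = (-5)² = 25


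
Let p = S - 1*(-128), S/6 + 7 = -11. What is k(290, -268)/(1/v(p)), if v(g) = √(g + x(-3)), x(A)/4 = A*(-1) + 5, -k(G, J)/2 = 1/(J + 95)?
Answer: 4*√13/173 ≈ 0.083365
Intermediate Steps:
S = -108 (S = -42 + 6*(-11) = -42 - 66 = -108)
p = 20 (p = -108 - 1*(-128) = -108 + 128 = 20)
k(G, J) = -2/(95 + J) (k(G, J) = -2/(J + 95) = -2/(95 + J))
x(A) = 20 - 4*A (x(A) = 4*(A*(-1) + 5) = 4*(-A + 5) = 4*(5 - A) = 20 - 4*A)
v(g) = √(32 + g) (v(g) = √(g + (20 - 4*(-3))) = √(g + (20 + 12)) = √(g + 32) = √(32 + g))
k(290, -268)/(1/v(p)) = (-2/(95 - 268))/(1/(√(32 + 20))) = (-2/(-173))/(1/(√52)) = (-2*(-1/173))/(1/(2*√13)) = 2/(173*((√13/26))) = 2*(2*√13)/173 = 4*√13/173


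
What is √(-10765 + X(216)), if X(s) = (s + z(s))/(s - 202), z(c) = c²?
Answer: I*√7417 ≈ 86.122*I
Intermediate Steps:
X(s) = (s + s²)/(-202 + s) (X(s) = (s + s²)/(s - 202) = (s + s²)/(-202 + s))
√(-10765 + X(216)) = √(-10765 + 216*(1 + 216)/(-202 + 216)) = √(-10765 + 216*217/14) = √(-10765 + 216*(1/14)*217) = √(-10765 + 3348) = √(-7417) = I*√7417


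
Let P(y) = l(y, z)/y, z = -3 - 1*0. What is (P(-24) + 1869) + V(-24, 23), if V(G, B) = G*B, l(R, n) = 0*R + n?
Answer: 10537/8 ≈ 1317.1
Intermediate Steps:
z = -3 (z = -3 + 0 = -3)
l(R, n) = n (l(R, n) = 0 + n = n)
V(G, B) = B*G
P(y) = -3/y
(P(-24) + 1869) + V(-24, 23) = (-3/(-24) + 1869) + 23*(-24) = (-3*(-1/24) + 1869) - 552 = (⅛ + 1869) - 552 = 14953/8 - 552 = 10537/8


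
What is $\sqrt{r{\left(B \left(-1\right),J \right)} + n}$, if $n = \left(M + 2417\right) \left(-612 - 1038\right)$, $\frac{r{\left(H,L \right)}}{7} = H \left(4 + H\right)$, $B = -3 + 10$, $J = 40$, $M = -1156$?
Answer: $3 i \sqrt{231167} \approx 1442.4 i$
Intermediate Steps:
$B = 7$
$r{\left(H,L \right)} = 7 H \left(4 + H\right)$
$n = -2080650$ ($n = \left(-1156 + 2417\right) \left(-612 - 1038\right) = 1261 \left(-1650\right) = -2080650$)
$\sqrt{r{\left(B \left(-1\right),J \right)} + n} = \sqrt{7 \cdot 7 \left(-1\right) \left(4 + 7 \left(-1\right)\right) - 2080650} = \sqrt{7 \left(-7\right) \left(4 - 7\right) - 2080650} = \sqrt{7 \left(-7\right) \left(-3\right) - 2080650} = \sqrt{147 - 2080650} = \sqrt{-2080503} = 3 i \sqrt{231167}$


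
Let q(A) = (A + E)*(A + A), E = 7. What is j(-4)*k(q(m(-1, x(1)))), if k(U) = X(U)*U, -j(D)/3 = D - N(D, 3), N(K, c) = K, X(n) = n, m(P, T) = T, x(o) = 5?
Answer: 0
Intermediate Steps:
q(A) = 2*A*(7 + A) (q(A) = (A + 7)*(A + A) = (7 + A)*(2*A) = 2*A*(7 + A))
j(D) = 0 (j(D) = -3*(D - D) = -3*0 = 0)
k(U) = U² (k(U) = U*U = U²)
j(-4)*k(q(m(-1, x(1)))) = 0*(2*5*(7 + 5))² = 0*(2*5*12)² = 0*120² = 0*14400 = 0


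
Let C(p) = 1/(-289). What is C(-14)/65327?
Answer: -1/18879503 ≈ -5.2967e-8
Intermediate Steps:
C(p) = -1/289
C(-14)/65327 = -1/289/65327 = -1/289*1/65327 = -1/18879503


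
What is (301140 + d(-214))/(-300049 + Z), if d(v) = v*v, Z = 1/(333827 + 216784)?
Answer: -95513388948/82605139969 ≈ -1.1563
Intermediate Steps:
Z = 1/550611 ≈ 1.8162e-6
d(v) = v²
(301140 + d(-214))/(-300049 + Z) = (301140 + (-214)²)/(-300049 + 1/550611) = (301140 + 45796)/(-165210279938/550611) = 346936*(-550611/165210279938) = -95513388948/82605139969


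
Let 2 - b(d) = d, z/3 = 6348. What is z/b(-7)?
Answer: 2116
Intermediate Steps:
z = 19044 (z = 3*6348 = 19044)
b(d) = 2 - d
z/b(-7) = 19044/(2 - 1*(-7)) = 19044/(2 + 7) = 19044/9 = 19044*(⅑) = 2116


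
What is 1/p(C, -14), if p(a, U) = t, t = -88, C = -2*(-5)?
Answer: -1/88 ≈ -0.011364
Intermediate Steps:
C = 10
p(a, U) = -88
1/p(C, -14) = 1/(-88) = -1/88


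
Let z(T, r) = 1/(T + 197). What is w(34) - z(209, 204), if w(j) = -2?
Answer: -813/406 ≈ -2.0025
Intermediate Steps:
z(T, r) = 1/(197 + T)
w(34) - z(209, 204) = -2 - 1/(197 + 209) = -2 - 1/406 = -813/406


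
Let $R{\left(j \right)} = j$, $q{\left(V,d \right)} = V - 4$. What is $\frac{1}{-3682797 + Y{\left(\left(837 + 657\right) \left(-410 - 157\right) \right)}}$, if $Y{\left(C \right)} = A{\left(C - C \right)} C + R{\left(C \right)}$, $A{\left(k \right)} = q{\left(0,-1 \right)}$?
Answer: $- \frac{1}{1141503} \approx -8.7604 \cdot 10^{-7}$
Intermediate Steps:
$q{\left(V,d \right)} = -4 + V$
$A{\left(k \right)} = -4$ ($A{\left(k \right)} = -4 + 0 = -4$)
$Y{\left(C \right)} = - 3 C$ ($Y{\left(C \right)} = - 4 C + C = - 3 C$)
$\frac{1}{-3682797 + Y{\left(\left(837 + 657\right) \left(-410 - 157\right) \right)}} = \frac{1}{-3682797 - 3 \left(837 + 657\right) \left(-410 - 157\right)} = \frac{1}{-3682797 - 3 \cdot 1494 \left(-567\right)} = \frac{1}{-3682797 - -2541294} = \frac{1}{-3682797 + 2541294} = \frac{1}{-1141503} = - \frac{1}{1141503}$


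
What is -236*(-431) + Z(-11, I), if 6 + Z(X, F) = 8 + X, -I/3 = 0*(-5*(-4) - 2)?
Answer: 101707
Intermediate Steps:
I = 0 (I = -0*(-5*(-4) - 2) = -0*(20 - 2) = -0*18 = -3*0 = 0)
Z(X, F) = 2 + X (Z(X, F) = -6 + (8 + X) = 2 + X)
-236*(-431) + Z(-11, I) = -236*(-431) + (2 - 11) = 101716 - 9 = 101707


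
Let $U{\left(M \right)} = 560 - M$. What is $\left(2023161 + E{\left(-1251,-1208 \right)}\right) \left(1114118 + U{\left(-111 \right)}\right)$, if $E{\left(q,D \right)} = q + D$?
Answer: $2252656361878$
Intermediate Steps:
$E{\left(q,D \right)} = D + q$
$\left(2023161 + E{\left(-1251,-1208 \right)}\right) \left(1114118 + U{\left(-111 \right)}\right) = \left(2023161 - 2459\right) \left(1114118 + \left(560 - -111\right)\right) = \left(2023161 - 2459\right) \left(1114118 + \left(560 + 111\right)\right) = 2020702 \left(1114118 + 671\right) = 2020702 \cdot 1114789 = 2252656361878$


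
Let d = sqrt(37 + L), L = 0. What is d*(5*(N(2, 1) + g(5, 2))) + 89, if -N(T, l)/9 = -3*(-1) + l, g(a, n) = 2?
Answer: 89 - 170*sqrt(37) ≈ -945.07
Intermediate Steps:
N(T, l) = -27 - 9*l (N(T, l) = -9*(-3*(-1) + l) = -9*(3 + l) = -27 - 9*l)
d = sqrt(37) (d = sqrt(37 + 0) = sqrt(37) ≈ 6.0828)
d*(5*(N(2, 1) + g(5, 2))) + 89 = sqrt(37)*(5*((-27 - 9*1) + 2)) + 89 = sqrt(37)*(5*((-27 - 9) + 2)) + 89 = sqrt(37)*(5*(-36 + 2)) + 89 = sqrt(37)*(5*(-34)) + 89 = sqrt(37)*(-170) + 89 = -170*sqrt(37) + 89 = 89 - 170*sqrt(37)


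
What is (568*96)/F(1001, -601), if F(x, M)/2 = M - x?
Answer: -4544/267 ≈ -17.019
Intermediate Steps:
F(x, M) = -2*x + 2*M (F(x, M) = 2*(M - x) = -2*x + 2*M)
(568*96)/F(1001, -601) = (568*96)/(-2*1001 + 2*(-601)) = 54528/(-2002 - 1202) = 54528/(-3204) = 54528*(-1/3204) = -4544/267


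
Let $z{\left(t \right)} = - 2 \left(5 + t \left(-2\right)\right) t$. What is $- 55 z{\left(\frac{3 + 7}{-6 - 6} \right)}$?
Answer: $- \frac{5500}{9} \approx -611.11$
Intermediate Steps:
$z{\left(t \right)} = t \left(-10 + 4 t\right)$ ($z{\left(t \right)} = - 2 \left(5 - 2 t\right) t = \left(-10 + 4 t\right) t = t \left(-10 + 4 t\right)$)
$- 55 z{\left(\frac{3 + 7}{-6 - 6} \right)} = - 55 \cdot 2 \frac{3 + 7}{-6 - 6} \left(-5 + 2 \frac{3 + 7}{-6 - 6}\right) = - 55 \cdot 2 \frac{10}{-12} \left(-5 + 2 \frac{10}{-12}\right) = - 55 \cdot 2 \cdot 10 \left(- \frac{1}{12}\right) \left(-5 + 2 \cdot 10 \left(- \frac{1}{12}\right)\right) = - 55 \cdot 2 \left(- \frac{5}{6}\right) \left(-5 + 2 \left(- \frac{5}{6}\right)\right) = - 55 \cdot 2 \left(- \frac{5}{6}\right) \left(-5 - \frac{5}{3}\right) = - 55 \cdot 2 \left(- \frac{5}{6}\right) \left(- \frac{20}{3}\right) = \left(-55\right) \frac{100}{9} = - \frac{5500}{9}$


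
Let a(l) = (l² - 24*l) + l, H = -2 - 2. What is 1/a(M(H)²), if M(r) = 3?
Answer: -1/126 ≈ -0.0079365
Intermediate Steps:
H = -4
a(l) = l² - 23*l
1/a(M(H)²) = 1/(3²*(-23 + 3²)) = 1/(9*(-23 + 9)) = 1/(9*(-14)) = 1/(-126) = -1/126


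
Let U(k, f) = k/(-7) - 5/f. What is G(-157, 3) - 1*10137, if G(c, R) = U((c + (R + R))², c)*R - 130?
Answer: -22022599/1099 ≈ -20039.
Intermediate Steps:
U(k, f) = -5/f - k/7 (U(k, f) = k*(-⅐) - 5/f = -k/7 - 5/f = -5/f - k/7)
G(c, R) = -130 + R*(-5/c - (c + 2*R)²/7) (G(c, R) = (-5/c - (c + (R + R))²/7)*R - 130 = (-5/c - (c + 2*R)²/7)*R - 130 = R*(-5/c - (c + 2*R)²/7) - 130 = -130 + R*(-5/c - (c + 2*R)²/7))
G(-157, 3) - 1*10137 = (-130 - 5*3/(-157) - ⅐*3*(-157 + 2*3)²) - 1*10137 = (-130 - 5*3*(-1/157) - ⅐*3*(-157 + 6)²) - 10137 = (-130 + 15/157 - ⅐*3*(-151)²) - 10137 = (-130 + 15/157 - ⅐*3*22801) - 10137 = (-130 + 15/157 - 68403/7) - 10137 = -10882036/1099 - 10137 = -22022599/1099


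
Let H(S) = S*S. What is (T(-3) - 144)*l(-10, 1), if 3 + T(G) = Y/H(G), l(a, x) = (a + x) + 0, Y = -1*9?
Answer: 1332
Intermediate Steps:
H(S) = S**2
Y = -9
l(a, x) = a + x
T(G) = -3 - 9/G**2
(T(-3) - 144)*l(-10, 1) = ((-3 - 9/(-3)**2) - 144)*(-10 + 1) = ((-3 - 9*1/9) - 144)*(-9) = ((-3 - 1) - 144)*(-9) = (-4 - 144)*(-9) = -148*(-9) = 1332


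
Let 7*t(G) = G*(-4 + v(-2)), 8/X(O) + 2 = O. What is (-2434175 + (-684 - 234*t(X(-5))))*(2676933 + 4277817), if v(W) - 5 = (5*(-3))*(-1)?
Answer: -829549637210250/49 ≈ -1.6930e+13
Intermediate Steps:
v(W) = 20 (v(W) = 5 + (5*(-3))*(-1) = 5 - 15*(-1) = 5 + 15 = 20)
X(O) = 8/(-2 + O)
t(G) = 16*G/7 (t(G) = (G*(-4 + 20))/7 = (G*16)/7 = (16*G)/7 = 16*G/7)
(-2434175 + (-684 - 234*t(X(-5))))*(2676933 + 4277817) = (-2434175 + (-684 - 3744*8/(-2 - 5)/7))*(2676933 + 4277817) = (-2434175 + (-684 - 3744*8/(-7)/7))*6954750 = (-2434175 + (-684 - 3744*8*(-⅐)/7))*6954750 = (-2434175 + (-684 - 3744*(-8)/(7*7)))*6954750 = (-2434175 + (-684 - 234*(-128/49)))*6954750 = (-2434175 + (-684 + 29952/49))*6954750 = (-2434175 - 3564/49)*6954750 = -119278139/49*6954750 = -829549637210250/49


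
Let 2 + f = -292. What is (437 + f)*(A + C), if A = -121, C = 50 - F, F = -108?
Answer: 5291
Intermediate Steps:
f = -294 (f = -2 - 292 = -294)
C = 158 (C = 50 - 1*(-108) = 50 + 108 = 158)
(437 + f)*(A + C) = (437 - 294)*(-121 + 158) = 143*37 = 5291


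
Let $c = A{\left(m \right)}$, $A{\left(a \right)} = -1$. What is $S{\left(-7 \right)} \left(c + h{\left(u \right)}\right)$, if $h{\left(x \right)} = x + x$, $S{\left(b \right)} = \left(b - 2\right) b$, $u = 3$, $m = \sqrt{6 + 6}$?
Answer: $315$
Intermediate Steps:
$m = 2 \sqrt{3}$ ($m = \sqrt{12} = 2 \sqrt{3} \approx 3.4641$)
$S{\left(b \right)} = b \left(-2 + b\right)$ ($S{\left(b \right)} = \left(-2 + b\right) b = b \left(-2 + b\right)$)
$c = -1$
$h{\left(x \right)} = 2 x$
$S{\left(-7 \right)} \left(c + h{\left(u \right)}\right) = - 7 \left(-2 - 7\right) \left(-1 + 2 \cdot 3\right) = \left(-7\right) \left(-9\right) \left(-1 + 6\right) = 63 \cdot 5 = 315$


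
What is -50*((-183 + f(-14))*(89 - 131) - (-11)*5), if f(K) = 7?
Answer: -372350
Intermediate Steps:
-50*((-183 + f(-14))*(89 - 131) - (-11)*5) = -50*((-183 + 7)*(89 - 131) - (-11)*5) = -50*(-176*(-42) - 1*(-55)) = -50*(7392 + 55) = -50*7447 = -372350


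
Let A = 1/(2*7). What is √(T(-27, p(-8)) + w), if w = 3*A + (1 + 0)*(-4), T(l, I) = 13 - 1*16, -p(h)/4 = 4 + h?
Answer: I*√1330/14 ≈ 2.6049*I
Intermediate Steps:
p(h) = -16 - 4*h (p(h) = -4*(4 + h) = -16 - 4*h)
T(l, I) = -3 (T(l, I) = 13 - 16 = -3)
A = 1/14 ≈ 0.071429
w = -53/14 (w = 3*(1/14) + (1 + 0)*(-4) = 3/14 + 1*(-4) = 3/14 - 4 = -53/14 ≈ -3.7857)
√(T(-27, p(-8)) + w) = √(-3 - 53/14) = √(-95/14) = I*√1330/14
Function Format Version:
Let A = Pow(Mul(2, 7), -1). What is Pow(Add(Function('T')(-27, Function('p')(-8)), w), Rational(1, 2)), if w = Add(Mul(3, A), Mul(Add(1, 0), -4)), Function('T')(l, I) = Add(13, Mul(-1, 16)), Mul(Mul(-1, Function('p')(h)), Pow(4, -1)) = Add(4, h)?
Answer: Mul(Rational(1, 14), I, Pow(1330, Rational(1, 2))) ≈ Mul(2.6049, I)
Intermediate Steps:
Function('p')(h) = Add(-16, Mul(-4, h)) (Function('p')(h) = Mul(-4, Add(4, h)) = Add(-16, Mul(-4, h)))
Function('T')(l, I) = -3 (Function('T')(l, I) = Add(13, -16) = -3)
A = Rational(1, 14) (A = Pow(14, -1) = Rational(1, 14) ≈ 0.071429)
w = Rational(-53, 14) (w = Add(Mul(3, Rational(1, 14)), Mul(Add(1, 0), -4)) = Add(Rational(3, 14), Mul(1, -4)) = Add(Rational(3, 14), -4) = Rational(-53, 14) ≈ -3.7857)
Pow(Add(Function('T')(-27, Function('p')(-8)), w), Rational(1, 2)) = Pow(Add(-3, Rational(-53, 14)), Rational(1, 2)) = Pow(Rational(-95, 14), Rational(1, 2)) = Mul(Rational(1, 14), I, Pow(1330, Rational(1, 2)))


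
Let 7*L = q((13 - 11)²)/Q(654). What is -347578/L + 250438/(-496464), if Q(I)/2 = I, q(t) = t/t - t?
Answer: 263326505231773/248232 ≈ 1.0608e+9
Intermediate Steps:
q(t) = 1 - t
Q(I) = 2*I
L = -1/3052 (L = ((1 - (13 - 11)²)/((2*654)))/7 = ((1 - 1*2²)/1308)/7 = ((1 - 1*4)*(1/1308))/7 = ((1 - 4)*(1/1308))/7 = (-3*1/1308)/7 = (⅐)*(-1/436) = -1/3052 ≈ -0.00032765)
-347578/L + 250438/(-496464) = -347578/(-1/3052) + 250438/(-496464) = -347578*(-3052) + 250438*(-1/496464) = 1060808056 - 125219/248232 = 263326505231773/248232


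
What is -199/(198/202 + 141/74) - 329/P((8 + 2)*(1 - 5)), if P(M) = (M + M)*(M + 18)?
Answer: -2624789303/37957920 ≈ -69.150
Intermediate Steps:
P(M) = 2*M*(18 + M) (P(M) = (2*M)*(18 + M) = 2*M*(18 + M))
-199/(198/202 + 141/74) - 329/P((8 + 2)*(1 - 5)) = -199/(198/202 + 141/74) - 329*1/(2*(1 - 5)*(8 + 2)*(18 + (8 + 2)*(1 - 5))) = -199/(198*(1/202) + 141*(1/74)) - 329*(-1/(80*(18 + 10*(-4)))) = -199/(99/101 + 141/74) - 329*(-1/(80*(18 - 40))) = -199/21567/7474 - 329/(2*(-40)*(-22)) = -199*7474/21567 - 329/1760 = -1487326/21567 - 329*1/1760 = -1487326/21567 - 329/1760 = -2624789303/37957920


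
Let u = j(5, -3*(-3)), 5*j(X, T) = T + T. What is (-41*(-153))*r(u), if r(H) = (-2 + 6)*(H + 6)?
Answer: 1204416/5 ≈ 2.4088e+5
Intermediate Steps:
j(X, T) = 2*T/5 (j(X, T) = (T + T)/5 = (2*T)/5 = 2*T/5)
u = 18/5 (u = 2*(-3*(-3))/5 = (2/5)*9 = 18/5 ≈ 3.6000)
r(H) = 24 + 4*H (r(H) = 4*(6 + H) = 24 + 4*H)
(-41*(-153))*r(u) = (-41*(-153))*(24 + 4*(18/5)) = 6273*(24 + 72/5) = 6273*(192/5) = 1204416/5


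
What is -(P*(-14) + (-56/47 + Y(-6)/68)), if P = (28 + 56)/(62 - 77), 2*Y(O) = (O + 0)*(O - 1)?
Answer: -1238727/15980 ≈ -77.517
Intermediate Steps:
Y(O) = O*(-1 + O)/2 (Y(O) = ((O + 0)*(O - 1))/2 = (O*(-1 + O))/2 = O*(-1 + O)/2)
P = -28/5 (P = 84/(-15) = 84*(-1/15) = -28/5 ≈ -5.6000)
-(P*(-14) + (-56/47 + Y(-6)/68)) = -(-28/5*(-14) + (-56/47 + ((1/2)*(-6)*(-1 - 6))/68)) = -(392/5 + (-56*1/47 + ((1/2)*(-6)*(-7))*(1/68))) = -(392/5 + (-56/47 + 21*(1/68))) = -(392/5 + (-56/47 + 21/68)) = -(392/5 - 2821/3196) = -1*1238727/15980 = -1238727/15980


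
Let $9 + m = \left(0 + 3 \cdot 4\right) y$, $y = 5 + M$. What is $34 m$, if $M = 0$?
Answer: $1734$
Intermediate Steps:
$y = 5$ ($y = 5 + 0 = 5$)
$m = 51$ ($m = -9 + \left(0 + 3 \cdot 4\right) 5 = -9 + \left(0 + 12\right) 5 = -9 + 12 \cdot 5 = -9 + 60 = 51$)
$34 m = 34 \cdot 51 = 1734$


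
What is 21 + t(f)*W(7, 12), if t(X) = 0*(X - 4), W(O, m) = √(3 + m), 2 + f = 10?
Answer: 21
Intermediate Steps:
f = 8 (f = -2 + 10 = 8)
t(X) = 0 (t(X) = 0*(-4 + X) = 0)
21 + t(f)*W(7, 12) = 21 + 0*√(3 + 12) = 21 + 0*√15 = 21 + 0 = 21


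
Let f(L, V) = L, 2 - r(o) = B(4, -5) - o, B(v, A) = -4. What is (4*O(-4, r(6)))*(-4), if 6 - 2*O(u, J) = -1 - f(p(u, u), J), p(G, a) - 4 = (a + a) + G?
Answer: 8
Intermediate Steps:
r(o) = 6 + o (r(o) = 2 - (-4 - o) = 2 + (4 + o) = 6 + o)
p(G, a) = 4 + G + 2*a (p(G, a) = 4 + ((a + a) + G) = 4 + (2*a + G) = 4 + (G + 2*a) = 4 + G + 2*a)
O(u, J) = 11/2 + 3*u/2 (O(u, J) = 3 - (-1 - (4 + u + 2*u))/2 = 3 - (-1 - (4 + 3*u))/2 = 3 - (-1 + (-4 - 3*u))/2 = 3 - (-5 - 3*u)/2 = 3 + (5/2 + 3*u/2) = 11/2 + 3*u/2)
(4*O(-4, r(6)))*(-4) = (4*(11/2 + (3/2)*(-4)))*(-4) = (4*(11/2 - 6))*(-4) = (4*(-1/2))*(-4) = -2*(-4) = 8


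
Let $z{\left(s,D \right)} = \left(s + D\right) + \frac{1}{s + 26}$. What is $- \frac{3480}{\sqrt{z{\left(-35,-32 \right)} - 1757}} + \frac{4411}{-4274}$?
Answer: $- \frac{4411}{4274} + \frac{10440 i \sqrt{16417}}{16417} \approx -1.0321 + 81.48 i$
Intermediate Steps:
$z{\left(s,D \right)} = D + s + \frac{1}{26 + s}$ ($z{\left(s,D \right)} = \left(D + s\right) + \frac{1}{26 + s} = D + s + \frac{1}{26 + s}$)
$- \frac{3480}{\sqrt{z{\left(-35,-32 \right)} - 1757}} + \frac{4411}{-4274} = - \frac{3480}{\sqrt{\frac{1 + \left(-35\right)^{2} + 26 \left(-32\right) + 26 \left(-35\right) - -1120}{26 - 35} - 1757}} + \frac{4411}{-4274} = - \frac{3480}{\sqrt{\frac{1 + 1225 - 832 - 910 + 1120}{-9} - 1757}} + 4411 \left(- \frac{1}{4274}\right) = - \frac{3480}{\sqrt{\left(- \frac{1}{9}\right) 604 - 1757}} - \frac{4411}{4274} = - \frac{3480}{\sqrt{- \frac{604}{9} - 1757}} - \frac{4411}{4274} = - \frac{3480}{\sqrt{- \frac{16417}{9}}} - \frac{4411}{4274} = - \frac{3480}{\frac{1}{3} i \sqrt{16417}} - \frac{4411}{4274} = - 3480 \left(- \frac{3 i \sqrt{16417}}{16417}\right) - \frac{4411}{4274} = \frac{10440 i \sqrt{16417}}{16417} - \frac{4411}{4274} = - \frac{4411}{4274} + \frac{10440 i \sqrt{16417}}{16417}$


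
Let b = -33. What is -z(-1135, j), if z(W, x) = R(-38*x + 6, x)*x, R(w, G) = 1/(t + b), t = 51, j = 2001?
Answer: -667/6 ≈ -111.17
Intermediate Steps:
R(w, G) = 1/18 (R(w, G) = 1/(51 - 33) = 1/18)
z(W, x) = x/18
-z(-1135, j) = -2001/18 = -1*667/6 = -667/6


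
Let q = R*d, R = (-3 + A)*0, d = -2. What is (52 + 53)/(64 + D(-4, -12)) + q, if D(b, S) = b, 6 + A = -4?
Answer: 7/4 ≈ 1.7500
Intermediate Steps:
A = -10 (A = -6 - 4 = -10)
R = 0 (R = (-3 - 10)*0 = -13*0 = 0)
q = 0 (q = 0*(-2) = 0)
(52 + 53)/(64 + D(-4, -12)) + q = (52 + 53)/(64 - 4) + 0 = 105/60 + 0 = (1/60)*105 + 0 = 7/4 + 0 = 7/4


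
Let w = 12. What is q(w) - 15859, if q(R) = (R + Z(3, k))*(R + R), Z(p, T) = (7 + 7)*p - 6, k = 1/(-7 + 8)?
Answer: -14707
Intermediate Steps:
k = 1 (k = 1/1 = 1)
Z(p, T) = -6 + 14*p (Z(p, T) = 14*p - 6 = -6 + 14*p)
q(R) = 2*R*(36 + R) (q(R) = (R + (-6 + 14*3))*(R + R) = (R + (-6 + 42))*(2*R) = (R + 36)*(2*R) = (36 + R)*(2*R) = 2*R*(36 + R))
q(w) - 15859 = 2*12*(36 + 12) - 15859 = 2*12*48 - 15859 = 1152 - 15859 = -14707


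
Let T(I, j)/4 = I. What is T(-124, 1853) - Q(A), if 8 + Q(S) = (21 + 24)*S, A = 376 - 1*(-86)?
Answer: -21278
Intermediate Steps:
T(I, j) = 4*I
A = 462 (A = 376 + 86 = 462)
Q(S) = -8 + 45*S (Q(S) = -8 + (21 + 24)*S = -8 + 45*S)
T(-124, 1853) - Q(A) = 4*(-124) - (-8 + 45*462) = -496 - (-8 + 20790) = -496 - 1*20782 = -496 - 20782 = -21278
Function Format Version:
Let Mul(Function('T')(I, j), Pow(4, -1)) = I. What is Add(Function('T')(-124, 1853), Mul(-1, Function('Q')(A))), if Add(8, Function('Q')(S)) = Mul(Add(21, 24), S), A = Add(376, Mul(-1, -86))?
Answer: -21278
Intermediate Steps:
Function('T')(I, j) = Mul(4, I)
A = 462 (A = Add(376, 86) = 462)
Function('Q')(S) = Add(-8, Mul(45, S)) (Function('Q')(S) = Add(-8, Mul(Add(21, 24), S)) = Add(-8, Mul(45, S)))
Add(Function('T')(-124, 1853), Mul(-1, Function('Q')(A))) = Add(Mul(4, -124), Mul(-1, Add(-8, Mul(45, 462)))) = Add(-496, Mul(-1, Add(-8, 20790))) = Add(-496, Mul(-1, 20782)) = Add(-496, -20782) = -21278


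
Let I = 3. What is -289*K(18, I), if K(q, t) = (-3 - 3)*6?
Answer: 10404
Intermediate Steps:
K(q, t) = -36 (K(q, t) = -6*6 = -36)
-289*K(18, I) = -289*(-36) = 10404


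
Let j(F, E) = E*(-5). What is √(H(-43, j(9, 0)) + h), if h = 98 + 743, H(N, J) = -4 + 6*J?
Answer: 3*√93 ≈ 28.931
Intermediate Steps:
j(F, E) = -5*E
h = 841
√(H(-43, j(9, 0)) + h) = √((-4 + 6*(-5*0)) + 841) = √((-4 + 6*0) + 841) = √((-4 + 0) + 841) = √(-4 + 841) = √837 = 3*√93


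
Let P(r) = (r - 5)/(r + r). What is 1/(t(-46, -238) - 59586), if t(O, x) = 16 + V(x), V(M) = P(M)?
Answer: -476/28355077 ≈ -1.6787e-5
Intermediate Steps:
P(r) = (-5 + r)/(2*r) (P(r) = (-5 + r)/((2*r)) = (-5 + r)*(1/(2*r)) = (-5 + r)/(2*r))
V(M) = (-5 + M)/(2*M)
t(O, x) = 16 + (-5 + x)/(2*x)
1/(t(-46, -238) - 59586) = 1/((½)*(-5 + 33*(-238))/(-238) - 59586) = 1/((½)*(-1/238)*(-5 - 7854) - 59586) = 1/((½)*(-1/238)*(-7859) - 59586) = 1/(7859/476 - 59586) = 1/(-28355077/476) = -476/28355077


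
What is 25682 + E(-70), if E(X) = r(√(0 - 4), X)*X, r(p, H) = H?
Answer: 30582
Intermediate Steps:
E(X) = X² (E(X) = X*X = X²)
25682 + E(-70) = 25682 + (-70)² = 25682 + 4900 = 30582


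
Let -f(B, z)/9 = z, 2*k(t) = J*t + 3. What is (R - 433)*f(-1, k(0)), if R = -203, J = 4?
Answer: 8586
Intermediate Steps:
k(t) = 3/2 + 2*t (k(t) = (4*t + 3)/2 = (3 + 4*t)/2 = 3/2 + 2*t)
f(B, z) = -9*z
(R - 433)*f(-1, k(0)) = (-203 - 433)*(-9*(3/2 + 2*0)) = -(-5724)*(3/2 + 0) = -(-5724)*3/2 = -636*(-27/2) = 8586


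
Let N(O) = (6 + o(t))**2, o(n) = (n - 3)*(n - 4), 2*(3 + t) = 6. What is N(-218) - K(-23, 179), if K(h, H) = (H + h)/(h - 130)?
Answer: 16576/51 ≈ 325.02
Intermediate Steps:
t = 0 (t = -3 + (1/2)*6 = -3 + 3 = 0)
K(h, H) = (H + h)/(-130 + h)
o(n) = (-4 + n)*(-3 + n) (o(n) = (-3 + n)*(-4 + n) = (-4 + n)*(-3 + n))
N(O) = 324 (N(O) = (6 + (12 + 0**2 - 7*0))**2 = (6 + (12 + 0 + 0))**2 = (6 + 12)**2 = 18**2 = 324)
N(-218) - K(-23, 179) = 324 - (179 - 23)/(-130 - 23) = 324 - 156/(-153) = 324 - (-1)*156/153 = 324 - 1*(-52/51) = 324 + 52/51 = 16576/51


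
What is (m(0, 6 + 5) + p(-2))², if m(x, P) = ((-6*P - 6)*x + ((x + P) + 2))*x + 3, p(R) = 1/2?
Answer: 49/4 ≈ 12.250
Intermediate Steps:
p(R) = ½
m(x, P) = 3 + x*(2 + P + x + x*(-6 - 6*P)) (m(x, P) = ((-6 - 6*P)*x + ((P + x) + 2))*x + 3 = (x*(-6 - 6*P) + (2 + P + x))*x + 3 = (2 + P + x + x*(-6 - 6*P))*x + 3 = x*(2 + P + x + x*(-6 - 6*P)) + 3 = 3 + x*(2 + P + x + x*(-6 - 6*P)))
(m(0, 6 + 5) + p(-2))² = ((3 - 5*0² + 2*0 + (6 + 5)*0 - 6*(6 + 5)*0²) + ½)² = ((3 - 5*0 + 0 + 11*0 - 6*11*0) + ½)² = ((3 + 0 + 0 + 0 + 0) + ½)² = (3 + ½)² = (7/2)² = 49/4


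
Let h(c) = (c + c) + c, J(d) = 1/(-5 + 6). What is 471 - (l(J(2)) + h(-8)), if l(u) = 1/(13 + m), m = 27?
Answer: 19799/40 ≈ 494.98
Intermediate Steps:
J(d) = 1 (J(d) = 1/1 = 1)
h(c) = 3*c (h(c) = 2*c + c = 3*c)
l(u) = 1/40 (l(u) = 1/(13 + 27) = 1/40)
471 - (l(J(2)) + h(-8)) = 471 - (1/40 + 3*(-8)) = 471 - (1/40 - 24) = 471 - 1*(-959/40) = 471 + 959/40 = 19799/40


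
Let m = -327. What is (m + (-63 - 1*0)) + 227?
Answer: -163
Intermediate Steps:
(m + (-63 - 1*0)) + 227 = (-327 + (-63 - 1*0)) + 227 = (-327 + (-63 + 0)) + 227 = (-327 - 63) + 227 = -390 + 227 = -163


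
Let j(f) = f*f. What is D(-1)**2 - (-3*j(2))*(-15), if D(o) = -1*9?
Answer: -99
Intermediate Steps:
D(o) = -9
j(f) = f**2
D(-1)**2 - (-3*j(2))*(-15) = (-9)**2 - (-3*2**2)*(-15) = 81 - (-3*4)*(-15) = 81 - (-12)*(-15) = 81 - 1*180 = 81 - 180 = -99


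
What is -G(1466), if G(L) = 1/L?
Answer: -1/1466 ≈ -0.00068213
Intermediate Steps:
-G(1466) = -1/1466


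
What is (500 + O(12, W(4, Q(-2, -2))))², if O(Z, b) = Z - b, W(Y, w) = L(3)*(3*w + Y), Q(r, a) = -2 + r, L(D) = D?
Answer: 287296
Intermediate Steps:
W(Y, w) = 3*Y + 9*w (W(Y, w) = 3*(3*w + Y) = 3*(Y + 3*w) = 3*Y + 9*w)
(500 + O(12, W(4, Q(-2, -2))))² = (500 + (12 - (3*4 + 9*(-2 - 2))))² = (500 + (12 - (12 + 9*(-4))))² = (500 + (12 - (12 - 36)))² = (500 + (12 - 1*(-24)))² = (500 + (12 + 24))² = (500 + 36)² = 536² = 287296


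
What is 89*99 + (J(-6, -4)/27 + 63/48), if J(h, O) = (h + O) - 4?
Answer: 3806695/432 ≈ 8811.8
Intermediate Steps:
J(h, O) = -4 + O + h (J(h, O) = (O + h) - 4 = -4 + O + h)
89*99 + (J(-6, -4)/27 + 63/48) = 89*99 + ((-4 - 4 - 6)/27 + 63/48) = 8811 + (-14*1/27 + 63*(1/48)) = 8811 + (-14/27 + 21/16) = 8811 + 343/432 = 3806695/432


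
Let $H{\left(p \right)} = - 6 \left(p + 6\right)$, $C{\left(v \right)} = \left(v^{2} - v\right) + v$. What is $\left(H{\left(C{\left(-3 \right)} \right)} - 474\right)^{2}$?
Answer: $318096$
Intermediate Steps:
$C{\left(v \right)} = v^{2}$
$H{\left(p \right)} = -36 - 6 p$ ($H{\left(p \right)} = - 6 \left(6 + p\right) = -36 - 6 p$)
$\left(H{\left(C{\left(-3 \right)} \right)} - 474\right)^{2} = \left(\left(-36 - 6 \left(-3\right)^{2}\right) - 474\right)^{2} = \left(\left(-36 - 54\right) - 474\right)^{2} = \left(-90 - 474\right)^{2} = \left(-564\right)^{2} = 318096$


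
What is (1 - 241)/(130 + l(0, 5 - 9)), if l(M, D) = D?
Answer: -40/21 ≈ -1.9048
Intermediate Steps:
(1 - 241)/(130 + l(0, 5 - 9)) = (1 - 241)/(130 + (5 - 9)) = -240/(130 - 4) = -240/126 = -240*1/126 = -40/21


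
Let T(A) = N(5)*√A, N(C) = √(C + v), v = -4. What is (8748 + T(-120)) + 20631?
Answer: 29379 + 2*I*√30 ≈ 29379.0 + 10.954*I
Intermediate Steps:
N(C) = √(-4 + C) (N(C) = √(C - 4) = √(-4 + C))
T(A) = √A (T(A) = √(-4 + 5)*√A = √1*√A = 1*√A = √A)
(8748 + T(-120)) + 20631 = (8748 + √(-120)) + 20631 = (8748 + 2*I*√30) + 20631 = 29379 + 2*I*√30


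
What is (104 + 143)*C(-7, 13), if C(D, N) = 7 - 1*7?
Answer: 0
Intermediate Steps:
C(D, N) = 0 (C(D, N) = 7 - 7 = 0)
(104 + 143)*C(-7, 13) = (104 + 143)*0 = 247*0 = 0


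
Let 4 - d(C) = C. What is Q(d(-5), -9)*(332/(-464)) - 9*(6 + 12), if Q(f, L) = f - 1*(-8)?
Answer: -20203/116 ≈ -174.16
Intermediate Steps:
d(C) = 4 - C
Q(f, L) = 8 + f (Q(f, L) = f + 8 = 8 + f)
Q(d(-5), -9)*(332/(-464)) - 9*(6 + 12) = (8 + (4 - 1*(-5)))*(332/(-464)) - 9*(6 + 12) = (8 + (4 + 5))*(332*(-1/464)) - 9*18 = (8 + 9)*(-83/116) - 162 = 17*(-83/116) - 162 = -1411/116 - 162 = -20203/116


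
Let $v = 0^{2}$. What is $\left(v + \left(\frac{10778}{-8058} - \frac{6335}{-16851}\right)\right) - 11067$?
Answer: $- \frac{4911330489}{443743} \approx -11068.0$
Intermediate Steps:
$v = 0$
$\left(v + \left(\frac{10778}{-8058} - \frac{6335}{-16851}\right)\right) - 11067 = \left(0 + \left(\frac{10778}{-8058} - \frac{6335}{-16851}\right)\right) - 11067 = \left(0 + \left(10778 \left(- \frac{1}{8058}\right) - - \frac{6335}{16851}\right)\right) - 11067 = \left(0 + \left(- \frac{317}{237} + \frac{6335}{16851}\right)\right) - 11067 = \left(0 - \frac{426708}{443743}\right) - 11067 = - \frac{426708}{443743} - 11067 = - \frac{4911330489}{443743}$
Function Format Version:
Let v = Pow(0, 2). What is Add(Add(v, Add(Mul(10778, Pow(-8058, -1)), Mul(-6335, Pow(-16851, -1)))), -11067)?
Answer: Rational(-4911330489, 443743) ≈ -11068.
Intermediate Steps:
v = 0
Add(Add(v, Add(Mul(10778, Pow(-8058, -1)), Mul(-6335, Pow(-16851, -1)))), -11067) = Add(Add(0, Add(Mul(10778, Pow(-8058, -1)), Mul(-6335, Pow(-16851, -1)))), -11067) = Add(Add(0, Add(Mul(10778, Rational(-1, 8058)), Mul(-6335, Rational(-1, 16851)))), -11067) = Add(Add(0, Add(Rational(-317, 237), Rational(6335, 16851))), -11067) = Add(Add(0, Rational(-426708, 443743)), -11067) = Add(Rational(-426708, 443743), -11067) = Rational(-4911330489, 443743)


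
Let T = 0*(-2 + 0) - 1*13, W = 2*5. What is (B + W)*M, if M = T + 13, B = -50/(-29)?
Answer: 0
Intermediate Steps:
B = 50/29 (B = -50*(-1/29) = 50/29 ≈ 1.7241)
W = 10
T = -13 (T = 0*(-2) - 13 = 0 - 13 = -13)
M = 0 (M = -13 + 13 = 0)
(B + W)*M = (50/29 + 10)*0 = (340/29)*0 = 0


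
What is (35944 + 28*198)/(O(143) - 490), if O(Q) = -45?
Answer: -41488/535 ≈ -77.548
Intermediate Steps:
(35944 + 28*198)/(O(143) - 490) = (35944 + 28*198)/(-45 - 490) = (35944 + 5544)/(-535) = 41488*(-1/535) = -41488/535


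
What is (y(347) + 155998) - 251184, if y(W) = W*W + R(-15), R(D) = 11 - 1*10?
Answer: 25224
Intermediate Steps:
R(D) = 1 (R(D) = 11 - 10 = 1)
y(W) = 1 + W**2 (y(W) = W*W + 1 = W**2 + 1 = 1 + W**2)
(y(347) + 155998) - 251184 = ((1 + 347**2) + 155998) - 251184 = ((1 + 120409) + 155998) - 251184 = (120410 + 155998) - 251184 = 276408 - 251184 = 25224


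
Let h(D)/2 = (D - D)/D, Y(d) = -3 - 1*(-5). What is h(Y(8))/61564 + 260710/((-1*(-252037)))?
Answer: 260710/252037 ≈ 1.0344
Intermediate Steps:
Y(d) = 2 (Y(d) = -3 + 5 = 2)
h(D) = 0 (h(D) = 2*((D - D)/D) = 2*(0/D) = 2*0 = 0)
h(Y(8))/61564 + 260710/((-1*(-252037))) = 0/61564 + 260710/((-1*(-252037))) = 0*(1/61564) + 260710/252037 = 0 + 260710*(1/252037) = 0 + 260710/252037 = 260710/252037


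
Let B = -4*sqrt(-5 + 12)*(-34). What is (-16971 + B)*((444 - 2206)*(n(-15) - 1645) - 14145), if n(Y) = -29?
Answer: -49817403153 + 399220248*sqrt(7) ≈ -4.8761e+10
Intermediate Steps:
B = 136*sqrt(7) (B = -4*sqrt(7)*(-34) = 136*sqrt(7) ≈ 359.82)
(-16971 + B)*((444 - 2206)*(n(-15) - 1645) - 14145) = (-16971 + 136*sqrt(7))*((444 - 2206)*(-29 - 1645) - 14145) = (-16971 + 136*sqrt(7))*(-1762*(-1674) - 14145) = (-16971 + 136*sqrt(7))*(2949588 - 14145) = (-16971 + 136*sqrt(7))*2935443 = -49817403153 + 399220248*sqrt(7)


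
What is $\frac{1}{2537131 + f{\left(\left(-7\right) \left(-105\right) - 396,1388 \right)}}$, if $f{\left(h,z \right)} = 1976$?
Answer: $\frac{1}{2539107} \approx 3.9384 \cdot 10^{-7}$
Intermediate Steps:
$\frac{1}{2537131 + f{\left(\left(-7\right) \left(-105\right) - 396,1388 \right)}} = \frac{1}{2537131 + 1976} = \frac{1}{2539107}$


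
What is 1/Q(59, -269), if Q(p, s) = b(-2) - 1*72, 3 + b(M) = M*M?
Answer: -1/71 ≈ -0.014085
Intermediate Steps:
b(M) = -3 + M**2 (b(M) = -3 + M*M = -3 + M**2)
Q(p, s) = -71 (Q(p, s) = (-3 + (-2)**2) - 1*72 = (-3 + 4) - 72 = 1 - 72 = -71)
1/Q(59, -269) = 1/(-71) = -1/71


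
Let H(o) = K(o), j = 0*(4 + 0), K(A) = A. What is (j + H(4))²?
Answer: 16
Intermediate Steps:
j = 0 (j = 0*4 = 0)
H(o) = o
(j + H(4))² = (0 + 4)² = 4² = 16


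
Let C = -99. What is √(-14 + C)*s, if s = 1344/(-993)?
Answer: -448*I*√113/331 ≈ -14.388*I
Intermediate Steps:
s = -448/331 (s = 1344*(-1/993) = -448/331 ≈ -1.3535)
√(-14 + C)*s = √(-14 - 99)*(-448/331) = √(-113)*(-448/331) = (I*√113)*(-448/331) = -448*I*√113/331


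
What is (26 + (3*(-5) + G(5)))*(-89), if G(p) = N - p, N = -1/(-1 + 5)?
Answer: -2047/4 ≈ -511.75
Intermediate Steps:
N = -¼ (N = -1/4 = -1*¼ = -¼ ≈ -0.25000)
G(p) = -¼ - p
(26 + (3*(-5) + G(5)))*(-89) = (26 + (3*(-5) + (-¼ - 1*5)))*(-89) = (26 + (-15 + (-¼ - 5)))*(-89) = (26 + (-15 - 21/4))*(-89) = (26 - 81/4)*(-89) = (23/4)*(-89) = -2047/4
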